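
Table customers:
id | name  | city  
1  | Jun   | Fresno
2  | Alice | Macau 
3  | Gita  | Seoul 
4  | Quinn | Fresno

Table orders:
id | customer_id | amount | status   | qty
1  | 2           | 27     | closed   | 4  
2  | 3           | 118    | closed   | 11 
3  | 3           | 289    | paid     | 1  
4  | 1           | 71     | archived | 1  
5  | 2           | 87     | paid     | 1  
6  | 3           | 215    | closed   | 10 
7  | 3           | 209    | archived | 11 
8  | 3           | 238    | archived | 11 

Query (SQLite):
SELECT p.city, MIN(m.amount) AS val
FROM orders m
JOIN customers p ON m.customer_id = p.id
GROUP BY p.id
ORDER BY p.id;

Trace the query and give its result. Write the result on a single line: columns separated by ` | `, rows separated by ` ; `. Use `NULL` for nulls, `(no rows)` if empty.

Join each orders row to its customers via customer_id.
Group joined rows by customers.id; compute MIN(m.amount) per group.
  1: ids {4} → MIN(m.amount)=71
  2: ids {1, 5} → MIN(m.amount)=27
  3: ids {2, 3, 6, 7, 8} → MIN(m.amount)=118

Fresno | 71 ; Macau | 27 ; Seoul | 118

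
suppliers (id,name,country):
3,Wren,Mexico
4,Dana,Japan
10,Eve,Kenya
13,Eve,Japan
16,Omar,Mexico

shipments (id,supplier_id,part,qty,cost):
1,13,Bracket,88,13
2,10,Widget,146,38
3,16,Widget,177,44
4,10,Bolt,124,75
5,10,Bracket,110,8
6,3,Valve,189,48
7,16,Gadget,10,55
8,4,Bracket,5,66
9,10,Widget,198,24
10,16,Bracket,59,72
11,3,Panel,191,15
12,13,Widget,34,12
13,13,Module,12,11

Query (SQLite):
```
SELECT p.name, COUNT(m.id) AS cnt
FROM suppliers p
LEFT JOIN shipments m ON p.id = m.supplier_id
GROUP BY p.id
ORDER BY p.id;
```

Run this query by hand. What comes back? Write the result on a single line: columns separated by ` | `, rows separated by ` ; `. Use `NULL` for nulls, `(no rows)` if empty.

LEFT JOIN keeps every suppliers row; unmatched ones get NULL for shipments columns.
Group by suppliers.id and compute COUNT(m.id). COUNT(col) of an all-NULL group is 0.
  3: ids {6, 11} → COUNT(m.id)=2
  4: ids {8} → COUNT(m.id)=1
  10: ids {2, 4, 5, 9} → COUNT(m.id)=4
  13: ids {1, 12, 13} → COUNT(m.id)=3
  16: ids {3, 7, 10} → COUNT(m.id)=3

Wren | 2 ; Dana | 1 ; Eve | 4 ; Eve | 3 ; Omar | 3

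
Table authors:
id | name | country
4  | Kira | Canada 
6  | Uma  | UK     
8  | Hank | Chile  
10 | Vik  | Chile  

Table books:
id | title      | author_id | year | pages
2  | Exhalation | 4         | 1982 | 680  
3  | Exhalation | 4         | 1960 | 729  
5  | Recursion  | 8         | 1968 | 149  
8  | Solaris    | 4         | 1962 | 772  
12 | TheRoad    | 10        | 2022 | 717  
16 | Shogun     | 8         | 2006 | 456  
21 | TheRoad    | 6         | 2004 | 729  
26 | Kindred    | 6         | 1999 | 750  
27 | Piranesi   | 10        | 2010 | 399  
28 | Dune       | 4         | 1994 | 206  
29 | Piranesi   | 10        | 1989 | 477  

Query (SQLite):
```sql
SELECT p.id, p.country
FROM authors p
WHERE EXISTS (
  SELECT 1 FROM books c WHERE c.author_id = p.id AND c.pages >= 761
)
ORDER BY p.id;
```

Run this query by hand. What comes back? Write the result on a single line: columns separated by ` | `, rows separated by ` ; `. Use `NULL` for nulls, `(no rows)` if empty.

For each authors row, check whether any books with matching author_id has pages >= 761.
Keep rows where that is true.

4 | Canada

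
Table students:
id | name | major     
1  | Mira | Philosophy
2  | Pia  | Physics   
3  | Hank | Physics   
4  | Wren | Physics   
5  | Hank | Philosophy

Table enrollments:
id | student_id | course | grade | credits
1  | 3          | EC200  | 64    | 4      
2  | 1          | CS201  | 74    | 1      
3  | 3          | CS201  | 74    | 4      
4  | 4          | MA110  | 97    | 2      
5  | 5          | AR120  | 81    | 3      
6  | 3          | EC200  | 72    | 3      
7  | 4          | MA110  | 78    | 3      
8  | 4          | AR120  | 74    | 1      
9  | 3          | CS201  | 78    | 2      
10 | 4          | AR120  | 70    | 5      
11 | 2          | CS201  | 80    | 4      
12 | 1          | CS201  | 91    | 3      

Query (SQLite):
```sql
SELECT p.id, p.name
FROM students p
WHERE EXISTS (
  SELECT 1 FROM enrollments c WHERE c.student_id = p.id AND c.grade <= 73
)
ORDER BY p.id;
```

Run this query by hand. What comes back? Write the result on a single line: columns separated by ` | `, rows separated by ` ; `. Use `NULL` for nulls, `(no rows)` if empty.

3 | Hank ; 4 | Wren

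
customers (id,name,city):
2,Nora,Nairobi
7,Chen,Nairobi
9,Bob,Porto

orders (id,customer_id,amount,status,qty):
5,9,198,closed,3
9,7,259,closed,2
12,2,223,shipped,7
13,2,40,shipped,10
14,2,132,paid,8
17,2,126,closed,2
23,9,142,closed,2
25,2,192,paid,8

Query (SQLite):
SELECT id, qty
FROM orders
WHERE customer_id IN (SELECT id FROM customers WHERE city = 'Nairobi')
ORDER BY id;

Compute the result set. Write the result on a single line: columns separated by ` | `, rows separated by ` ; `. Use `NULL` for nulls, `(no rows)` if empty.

9 | 2 ; 12 | 7 ; 13 | 10 ; 14 | 8 ; 17 | 2 ; 25 | 8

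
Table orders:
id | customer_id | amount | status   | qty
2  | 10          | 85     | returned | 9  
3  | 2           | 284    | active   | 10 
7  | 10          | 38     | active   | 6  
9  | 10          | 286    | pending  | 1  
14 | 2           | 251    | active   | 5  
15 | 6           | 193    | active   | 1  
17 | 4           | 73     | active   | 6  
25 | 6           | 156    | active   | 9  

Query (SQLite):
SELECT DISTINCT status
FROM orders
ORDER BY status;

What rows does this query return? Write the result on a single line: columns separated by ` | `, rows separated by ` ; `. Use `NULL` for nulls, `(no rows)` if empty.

active ; pending ; returned

Collect distinct status values from orders.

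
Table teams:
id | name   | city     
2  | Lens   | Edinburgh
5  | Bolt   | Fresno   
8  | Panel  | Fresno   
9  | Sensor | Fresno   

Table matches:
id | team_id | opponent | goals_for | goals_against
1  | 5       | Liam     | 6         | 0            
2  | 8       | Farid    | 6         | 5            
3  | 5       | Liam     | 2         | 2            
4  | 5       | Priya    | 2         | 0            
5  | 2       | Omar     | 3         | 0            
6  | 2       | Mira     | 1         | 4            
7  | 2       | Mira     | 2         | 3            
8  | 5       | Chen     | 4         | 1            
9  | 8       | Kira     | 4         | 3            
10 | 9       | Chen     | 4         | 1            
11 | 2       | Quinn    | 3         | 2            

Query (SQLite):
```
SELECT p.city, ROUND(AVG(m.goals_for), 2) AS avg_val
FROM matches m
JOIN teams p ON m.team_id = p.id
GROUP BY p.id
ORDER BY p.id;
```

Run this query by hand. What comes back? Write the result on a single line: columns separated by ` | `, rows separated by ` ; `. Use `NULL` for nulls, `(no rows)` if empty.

Edinburgh | 2.25 ; Fresno | 3.5 ; Fresno | 5 ; Fresno | 4

Join each matches row to its teams via team_id.
Group joined rows by teams.id; compute ROUND(AVG(m.goals_for), 2) per group.
  2: ids {5, 6, 7, 11} → ROUND(AVG(m.goals_for), 2)=2.25
  5: ids {1, 3, 4, 8} → ROUND(AVG(m.goals_for), 2)=3.5
  8: ids {2, 9} → ROUND(AVG(m.goals_for), 2)=5
  9: ids {10} → ROUND(AVG(m.goals_for), 2)=4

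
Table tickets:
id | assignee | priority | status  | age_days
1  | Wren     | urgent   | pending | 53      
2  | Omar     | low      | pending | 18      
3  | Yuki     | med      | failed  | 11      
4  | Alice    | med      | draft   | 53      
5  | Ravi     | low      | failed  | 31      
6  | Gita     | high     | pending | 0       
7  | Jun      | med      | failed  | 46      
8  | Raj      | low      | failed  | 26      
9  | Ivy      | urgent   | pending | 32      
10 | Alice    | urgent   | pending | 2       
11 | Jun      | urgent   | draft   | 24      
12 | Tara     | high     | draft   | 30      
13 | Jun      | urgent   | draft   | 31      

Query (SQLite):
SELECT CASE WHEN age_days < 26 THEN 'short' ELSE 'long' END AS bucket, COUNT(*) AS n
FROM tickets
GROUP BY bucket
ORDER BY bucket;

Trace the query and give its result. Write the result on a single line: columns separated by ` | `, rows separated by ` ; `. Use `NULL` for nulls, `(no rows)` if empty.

Bucket rows by age_days < 26 → 'short' else 'long'; count each bucket.

long | 8 ; short | 5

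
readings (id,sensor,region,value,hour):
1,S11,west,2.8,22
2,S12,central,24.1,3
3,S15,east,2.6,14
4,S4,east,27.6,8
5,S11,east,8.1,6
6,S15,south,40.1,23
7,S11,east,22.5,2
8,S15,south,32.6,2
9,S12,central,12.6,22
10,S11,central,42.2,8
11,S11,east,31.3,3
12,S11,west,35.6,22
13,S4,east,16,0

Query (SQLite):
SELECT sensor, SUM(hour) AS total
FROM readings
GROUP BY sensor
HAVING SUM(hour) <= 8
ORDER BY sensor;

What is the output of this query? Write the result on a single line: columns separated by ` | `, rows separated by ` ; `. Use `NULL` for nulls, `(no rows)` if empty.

S4 | 8

Partition readings by sensor; compute SUM(hour) within each group.
HAVING: keep groups where SUM(hour) <= 8.
  S11: ids {1, 5, 7, 10, 11, 12} → SUM(hour)=63
  S12: ids {2, 9} → SUM(hour)=25
  S15: ids {3, 6, 8} → SUM(hour)=39
  S4: ids {4, 13} → SUM(hour)=8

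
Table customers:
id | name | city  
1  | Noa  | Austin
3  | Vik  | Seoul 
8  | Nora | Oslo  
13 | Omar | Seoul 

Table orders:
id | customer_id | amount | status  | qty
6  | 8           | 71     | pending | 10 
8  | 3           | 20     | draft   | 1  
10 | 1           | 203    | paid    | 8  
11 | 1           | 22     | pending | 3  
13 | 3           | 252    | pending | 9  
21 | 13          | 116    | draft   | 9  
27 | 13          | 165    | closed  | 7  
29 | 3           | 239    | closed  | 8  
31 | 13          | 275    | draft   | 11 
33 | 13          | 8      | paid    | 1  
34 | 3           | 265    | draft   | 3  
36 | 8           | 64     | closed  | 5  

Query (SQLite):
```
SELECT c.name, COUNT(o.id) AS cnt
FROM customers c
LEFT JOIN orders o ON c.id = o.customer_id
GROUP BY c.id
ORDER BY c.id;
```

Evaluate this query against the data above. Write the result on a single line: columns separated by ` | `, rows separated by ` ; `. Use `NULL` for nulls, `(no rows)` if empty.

Noa | 2 ; Vik | 4 ; Nora | 2 ; Omar | 4

LEFT JOIN keeps every customers row; unmatched ones get NULL for orders columns.
Group by customers.id and compute COUNT(o.id). COUNT(col) of an all-NULL group is 0.
  1: ids {10, 11} → COUNT(o.id)=2
  3: ids {8, 13, 29, 34} → COUNT(o.id)=4
  8: ids {6, 36} → COUNT(o.id)=2
  13: ids {21, 27, 31, 33} → COUNT(o.id)=4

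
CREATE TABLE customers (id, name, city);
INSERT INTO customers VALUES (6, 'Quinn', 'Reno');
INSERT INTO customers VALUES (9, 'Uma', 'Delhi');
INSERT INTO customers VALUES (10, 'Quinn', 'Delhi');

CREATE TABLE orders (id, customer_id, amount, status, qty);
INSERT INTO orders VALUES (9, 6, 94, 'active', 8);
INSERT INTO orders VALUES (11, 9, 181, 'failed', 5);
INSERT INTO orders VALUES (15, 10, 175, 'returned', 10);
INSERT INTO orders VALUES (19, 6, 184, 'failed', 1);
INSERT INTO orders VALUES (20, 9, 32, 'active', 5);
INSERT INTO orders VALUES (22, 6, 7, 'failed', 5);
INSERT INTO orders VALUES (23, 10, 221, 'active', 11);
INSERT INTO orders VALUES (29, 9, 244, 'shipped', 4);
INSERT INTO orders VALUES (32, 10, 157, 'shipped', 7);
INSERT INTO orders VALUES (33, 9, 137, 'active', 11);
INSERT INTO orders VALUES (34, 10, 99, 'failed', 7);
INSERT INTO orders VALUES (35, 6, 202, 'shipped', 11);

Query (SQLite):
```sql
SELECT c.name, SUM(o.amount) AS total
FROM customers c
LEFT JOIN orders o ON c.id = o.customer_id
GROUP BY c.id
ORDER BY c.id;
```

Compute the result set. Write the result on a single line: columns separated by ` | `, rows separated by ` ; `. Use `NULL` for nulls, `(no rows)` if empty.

LEFT JOIN keeps every customers row; unmatched ones get NULL for orders columns.
Group by customers.id and compute SUM(o.amount). SUM over an all-NULL group is NULL.
  6: ids {9, 19, 22, 35} → SUM(o.amount)=487
  9: ids {11, 20, 29, 33} → SUM(o.amount)=594
  10: ids {15, 23, 32, 34} → SUM(o.amount)=652

Quinn | 487 ; Uma | 594 ; Quinn | 652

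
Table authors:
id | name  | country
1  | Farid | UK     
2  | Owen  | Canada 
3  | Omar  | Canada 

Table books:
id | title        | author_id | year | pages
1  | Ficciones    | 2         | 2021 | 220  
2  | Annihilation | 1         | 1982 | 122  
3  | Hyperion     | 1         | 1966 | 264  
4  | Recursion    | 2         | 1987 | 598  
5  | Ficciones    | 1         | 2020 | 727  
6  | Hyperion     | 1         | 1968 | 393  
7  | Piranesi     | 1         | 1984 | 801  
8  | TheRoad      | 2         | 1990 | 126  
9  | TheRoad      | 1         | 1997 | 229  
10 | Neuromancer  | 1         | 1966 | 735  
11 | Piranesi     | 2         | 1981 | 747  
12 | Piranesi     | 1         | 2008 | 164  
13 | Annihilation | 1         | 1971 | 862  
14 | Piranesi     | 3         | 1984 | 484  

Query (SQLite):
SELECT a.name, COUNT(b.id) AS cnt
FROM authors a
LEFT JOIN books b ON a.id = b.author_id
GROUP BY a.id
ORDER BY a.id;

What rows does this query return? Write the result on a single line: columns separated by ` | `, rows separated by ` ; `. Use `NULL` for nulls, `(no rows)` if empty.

Farid | 9 ; Owen | 4 ; Omar | 1

LEFT JOIN keeps every authors row; unmatched ones get NULL for books columns.
Group by authors.id and compute COUNT(b.id). COUNT(col) of an all-NULL group is 0.
  1: ids {2, 3, 5, 6, 7, 9, 10, 12, 13} → COUNT(b.id)=9
  2: ids {1, 4, 8, 11} → COUNT(b.id)=4
  3: ids {14} → COUNT(b.id)=1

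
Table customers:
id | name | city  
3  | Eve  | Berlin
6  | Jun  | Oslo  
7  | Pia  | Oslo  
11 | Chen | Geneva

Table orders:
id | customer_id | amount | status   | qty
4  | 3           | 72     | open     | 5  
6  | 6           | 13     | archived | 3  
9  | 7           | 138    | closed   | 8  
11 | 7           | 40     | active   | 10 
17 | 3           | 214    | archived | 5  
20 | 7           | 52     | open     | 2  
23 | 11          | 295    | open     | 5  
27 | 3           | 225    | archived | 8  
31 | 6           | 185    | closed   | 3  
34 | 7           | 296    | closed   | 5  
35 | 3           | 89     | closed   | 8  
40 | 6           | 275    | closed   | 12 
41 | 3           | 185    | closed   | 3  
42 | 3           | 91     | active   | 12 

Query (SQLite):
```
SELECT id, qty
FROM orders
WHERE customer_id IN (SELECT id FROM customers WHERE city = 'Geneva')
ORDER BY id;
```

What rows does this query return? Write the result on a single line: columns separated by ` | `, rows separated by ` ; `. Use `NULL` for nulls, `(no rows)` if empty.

23 | 5

Inner query: customers.id where city = 'Geneva'.
Outer: keep orders rows whose customer_id is in that set.
Inner query → {11}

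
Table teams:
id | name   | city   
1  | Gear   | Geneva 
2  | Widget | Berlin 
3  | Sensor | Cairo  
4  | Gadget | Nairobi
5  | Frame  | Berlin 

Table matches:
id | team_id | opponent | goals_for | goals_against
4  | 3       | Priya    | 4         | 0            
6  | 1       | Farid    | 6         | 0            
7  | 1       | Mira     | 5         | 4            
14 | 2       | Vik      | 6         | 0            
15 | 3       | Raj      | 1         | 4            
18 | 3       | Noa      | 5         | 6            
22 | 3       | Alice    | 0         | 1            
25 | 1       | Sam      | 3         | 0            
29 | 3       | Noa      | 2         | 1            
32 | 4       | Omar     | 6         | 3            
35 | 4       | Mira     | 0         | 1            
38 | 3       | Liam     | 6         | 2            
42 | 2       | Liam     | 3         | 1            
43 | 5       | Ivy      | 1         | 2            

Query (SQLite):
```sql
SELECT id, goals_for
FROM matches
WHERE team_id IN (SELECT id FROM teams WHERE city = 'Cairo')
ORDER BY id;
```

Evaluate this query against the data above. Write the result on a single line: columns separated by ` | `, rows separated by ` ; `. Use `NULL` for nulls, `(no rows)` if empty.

Inner query: teams.id where city = 'Cairo'.
Outer: keep matches rows whose team_id is in that set.
Inner query → {3}

4 | 4 ; 15 | 1 ; 18 | 5 ; 22 | 0 ; 29 | 2 ; 38 | 6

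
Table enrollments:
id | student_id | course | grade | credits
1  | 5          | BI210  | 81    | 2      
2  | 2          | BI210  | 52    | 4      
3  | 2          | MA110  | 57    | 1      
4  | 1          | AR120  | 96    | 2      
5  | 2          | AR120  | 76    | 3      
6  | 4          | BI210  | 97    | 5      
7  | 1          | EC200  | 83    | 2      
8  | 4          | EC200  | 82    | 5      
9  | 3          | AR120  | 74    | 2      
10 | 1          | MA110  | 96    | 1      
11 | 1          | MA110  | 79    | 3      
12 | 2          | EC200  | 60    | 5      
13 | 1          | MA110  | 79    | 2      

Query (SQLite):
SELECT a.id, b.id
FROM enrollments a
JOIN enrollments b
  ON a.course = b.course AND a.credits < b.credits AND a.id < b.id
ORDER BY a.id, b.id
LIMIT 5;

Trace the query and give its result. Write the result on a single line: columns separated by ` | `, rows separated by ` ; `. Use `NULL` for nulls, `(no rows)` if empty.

1 | 2 ; 1 | 6 ; 2 | 6 ; 3 | 11 ; 3 | 13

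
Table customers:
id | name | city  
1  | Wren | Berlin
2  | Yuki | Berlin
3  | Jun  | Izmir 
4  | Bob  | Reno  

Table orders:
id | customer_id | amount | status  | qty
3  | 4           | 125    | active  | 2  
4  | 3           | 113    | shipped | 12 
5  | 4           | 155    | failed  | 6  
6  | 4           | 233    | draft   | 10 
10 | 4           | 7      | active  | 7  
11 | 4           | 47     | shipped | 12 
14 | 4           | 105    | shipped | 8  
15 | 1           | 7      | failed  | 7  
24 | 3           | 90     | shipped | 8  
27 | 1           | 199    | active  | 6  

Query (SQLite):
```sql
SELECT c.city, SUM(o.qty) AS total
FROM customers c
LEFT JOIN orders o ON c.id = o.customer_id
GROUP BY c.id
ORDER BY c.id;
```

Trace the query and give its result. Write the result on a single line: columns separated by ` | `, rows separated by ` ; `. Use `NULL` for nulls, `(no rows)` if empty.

Berlin | 13 ; Berlin | NULL ; Izmir | 20 ; Reno | 45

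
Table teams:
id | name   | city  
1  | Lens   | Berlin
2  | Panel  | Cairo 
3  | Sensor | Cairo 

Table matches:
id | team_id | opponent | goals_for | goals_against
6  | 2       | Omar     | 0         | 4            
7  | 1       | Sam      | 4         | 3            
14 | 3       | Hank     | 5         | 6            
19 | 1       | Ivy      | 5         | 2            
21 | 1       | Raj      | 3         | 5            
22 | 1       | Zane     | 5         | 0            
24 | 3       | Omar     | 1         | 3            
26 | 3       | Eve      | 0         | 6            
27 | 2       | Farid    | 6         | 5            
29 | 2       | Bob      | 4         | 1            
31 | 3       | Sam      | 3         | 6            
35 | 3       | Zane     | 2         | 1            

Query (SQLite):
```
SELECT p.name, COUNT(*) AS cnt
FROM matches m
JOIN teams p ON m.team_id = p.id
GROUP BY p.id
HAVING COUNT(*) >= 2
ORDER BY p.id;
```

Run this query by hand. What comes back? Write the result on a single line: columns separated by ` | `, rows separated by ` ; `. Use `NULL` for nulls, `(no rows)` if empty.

Lens | 4 ; Panel | 3 ; Sensor | 5

Join each matches row to its teams via team_id.
Group joined rows by teams.id; compute COUNT(*) per group.
HAVING: keep groups with count ≥ 2.
  1: ids {7, 19, 21, 22} → COUNT(*)=4
  2: ids {6, 27, 29} → COUNT(*)=3
  3: ids {14, 24, 26, 31, 35} → COUNT(*)=5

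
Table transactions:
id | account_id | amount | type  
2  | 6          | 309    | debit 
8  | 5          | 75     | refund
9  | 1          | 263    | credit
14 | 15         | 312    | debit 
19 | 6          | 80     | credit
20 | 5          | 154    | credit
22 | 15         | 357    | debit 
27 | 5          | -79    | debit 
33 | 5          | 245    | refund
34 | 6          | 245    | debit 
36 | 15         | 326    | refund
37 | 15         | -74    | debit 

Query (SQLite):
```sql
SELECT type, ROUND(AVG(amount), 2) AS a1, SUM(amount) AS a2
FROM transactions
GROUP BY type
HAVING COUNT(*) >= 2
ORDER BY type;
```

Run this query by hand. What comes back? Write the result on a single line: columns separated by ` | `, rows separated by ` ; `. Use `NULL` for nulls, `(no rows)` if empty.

credit | 165.67 | 497 ; debit | 178.33 | 1070 ; refund | 215.33 | 646

Group transactions by type.
Per group compute: ROUND(AVG(amount), 2), SUM(amount).
HAVING: drop groups with fewer than 2 rows.
  credit: ids {9, 19, 20} → ROUND(AVG(amount), 2)=165.67, SUM(amount)=497
  debit: ids {2, 14, 22, 27, 34, 37} → ROUND(AVG(amount), 2)=178.33, SUM(amount)=1070
  refund: ids {8, 33, 36} → ROUND(AVG(amount), 2)=215.33, SUM(amount)=646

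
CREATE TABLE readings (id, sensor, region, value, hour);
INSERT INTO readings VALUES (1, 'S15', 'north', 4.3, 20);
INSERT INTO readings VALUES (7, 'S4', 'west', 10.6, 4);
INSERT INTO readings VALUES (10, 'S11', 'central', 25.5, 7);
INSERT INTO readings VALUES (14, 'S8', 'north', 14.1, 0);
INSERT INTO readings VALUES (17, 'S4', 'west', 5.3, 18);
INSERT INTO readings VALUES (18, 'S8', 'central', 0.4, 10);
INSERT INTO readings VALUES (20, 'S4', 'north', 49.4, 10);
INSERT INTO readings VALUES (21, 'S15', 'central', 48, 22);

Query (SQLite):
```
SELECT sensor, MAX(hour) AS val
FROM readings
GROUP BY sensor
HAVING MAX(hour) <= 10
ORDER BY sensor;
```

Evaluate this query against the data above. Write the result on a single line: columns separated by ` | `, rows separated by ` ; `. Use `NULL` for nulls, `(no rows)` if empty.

Partition readings by sensor; compute MAX(hour) within each group.
HAVING: keep groups where MAX(hour) <= 10.
  S11: ids {10} → MAX(hour)=7
  S15: ids {1, 21} → MAX(hour)=22
  S4: ids {7, 17, 20} → MAX(hour)=18
  S8: ids {14, 18} → MAX(hour)=10

S11 | 7 ; S8 | 10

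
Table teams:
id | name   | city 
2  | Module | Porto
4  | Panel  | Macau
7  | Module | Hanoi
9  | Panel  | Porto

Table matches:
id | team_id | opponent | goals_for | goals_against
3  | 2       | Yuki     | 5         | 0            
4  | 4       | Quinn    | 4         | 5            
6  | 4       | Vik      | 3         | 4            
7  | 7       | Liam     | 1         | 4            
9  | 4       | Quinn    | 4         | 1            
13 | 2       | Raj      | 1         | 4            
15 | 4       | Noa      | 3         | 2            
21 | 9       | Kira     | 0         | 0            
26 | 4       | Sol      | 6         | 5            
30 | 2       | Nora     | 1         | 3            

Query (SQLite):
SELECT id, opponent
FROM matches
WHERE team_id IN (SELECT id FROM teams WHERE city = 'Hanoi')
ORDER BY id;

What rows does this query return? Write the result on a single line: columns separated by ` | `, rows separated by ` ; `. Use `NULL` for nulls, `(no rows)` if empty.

Inner query: teams.id where city = 'Hanoi'.
Outer: keep matches rows whose team_id is in that set.
Inner query → {7}

7 | Liam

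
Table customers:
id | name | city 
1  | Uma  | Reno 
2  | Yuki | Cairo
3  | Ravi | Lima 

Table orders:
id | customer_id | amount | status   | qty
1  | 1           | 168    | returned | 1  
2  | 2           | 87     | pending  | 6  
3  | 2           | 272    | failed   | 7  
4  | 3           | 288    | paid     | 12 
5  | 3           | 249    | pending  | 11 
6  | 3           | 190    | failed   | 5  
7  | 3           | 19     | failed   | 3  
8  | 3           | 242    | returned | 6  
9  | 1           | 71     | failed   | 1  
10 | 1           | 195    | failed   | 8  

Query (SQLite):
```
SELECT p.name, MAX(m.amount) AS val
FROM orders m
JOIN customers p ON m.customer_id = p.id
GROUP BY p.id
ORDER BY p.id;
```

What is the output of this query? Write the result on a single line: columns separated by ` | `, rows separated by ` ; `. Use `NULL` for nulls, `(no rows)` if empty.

Uma | 195 ; Yuki | 272 ; Ravi | 288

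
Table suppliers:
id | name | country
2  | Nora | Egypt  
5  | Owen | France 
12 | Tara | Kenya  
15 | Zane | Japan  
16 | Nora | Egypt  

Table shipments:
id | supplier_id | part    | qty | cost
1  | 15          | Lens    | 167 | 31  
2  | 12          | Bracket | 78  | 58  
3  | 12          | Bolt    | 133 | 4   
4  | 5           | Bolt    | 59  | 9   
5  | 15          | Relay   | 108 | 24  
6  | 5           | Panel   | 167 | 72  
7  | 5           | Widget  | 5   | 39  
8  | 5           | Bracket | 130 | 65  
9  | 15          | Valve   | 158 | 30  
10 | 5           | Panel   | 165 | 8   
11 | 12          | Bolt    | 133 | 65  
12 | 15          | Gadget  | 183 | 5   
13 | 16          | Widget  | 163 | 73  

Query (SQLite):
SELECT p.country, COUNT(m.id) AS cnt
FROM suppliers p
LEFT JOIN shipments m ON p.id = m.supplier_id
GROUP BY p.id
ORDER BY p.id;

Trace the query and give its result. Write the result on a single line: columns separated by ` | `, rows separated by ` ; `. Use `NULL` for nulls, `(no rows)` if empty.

Egypt | 0 ; France | 5 ; Kenya | 3 ; Japan | 4 ; Egypt | 1

LEFT JOIN keeps every suppliers row; unmatched ones get NULL for shipments columns.
Group by suppliers.id and compute COUNT(m.id). COUNT(col) of an all-NULL group is 0.
  2: ids {—} → COUNT(m.id)=0
  5: ids {4, 6, 7, 8, 10} → COUNT(m.id)=5
  12: ids {2, 3, 11} → COUNT(m.id)=3
  15: ids {1, 5, 9, 12} → COUNT(m.id)=4
  16: ids {13} → COUNT(m.id)=1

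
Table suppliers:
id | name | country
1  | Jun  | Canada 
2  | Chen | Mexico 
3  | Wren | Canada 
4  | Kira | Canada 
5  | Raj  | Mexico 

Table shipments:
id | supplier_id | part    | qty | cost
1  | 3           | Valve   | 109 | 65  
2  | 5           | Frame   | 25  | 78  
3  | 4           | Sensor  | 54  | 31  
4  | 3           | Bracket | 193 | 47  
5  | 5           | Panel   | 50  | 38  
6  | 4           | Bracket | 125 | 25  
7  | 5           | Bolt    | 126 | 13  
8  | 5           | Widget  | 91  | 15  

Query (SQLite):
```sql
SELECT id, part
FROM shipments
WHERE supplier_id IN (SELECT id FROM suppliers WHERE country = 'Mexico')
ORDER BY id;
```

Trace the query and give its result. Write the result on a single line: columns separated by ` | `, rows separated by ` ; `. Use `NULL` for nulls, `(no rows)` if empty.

2 | Frame ; 5 | Panel ; 7 | Bolt ; 8 | Widget

Inner query: suppliers.id where country = 'Mexico'.
Outer: keep shipments rows whose supplier_id is in that set.
Inner query → {2, 5}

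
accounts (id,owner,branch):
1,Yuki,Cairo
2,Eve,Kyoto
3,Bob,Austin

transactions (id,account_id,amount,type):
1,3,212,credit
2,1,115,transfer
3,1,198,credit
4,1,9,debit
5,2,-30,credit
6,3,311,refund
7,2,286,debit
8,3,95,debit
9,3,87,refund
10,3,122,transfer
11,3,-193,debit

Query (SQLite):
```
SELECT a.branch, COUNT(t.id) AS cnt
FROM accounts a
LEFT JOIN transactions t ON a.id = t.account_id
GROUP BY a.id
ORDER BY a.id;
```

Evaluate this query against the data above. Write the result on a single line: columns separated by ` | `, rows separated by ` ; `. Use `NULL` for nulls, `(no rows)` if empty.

Cairo | 3 ; Kyoto | 2 ; Austin | 6

LEFT JOIN keeps every accounts row; unmatched ones get NULL for transactions columns.
Group by accounts.id and compute COUNT(t.id). COUNT(col) of an all-NULL group is 0.
  1: ids {2, 3, 4} → COUNT(t.id)=3
  2: ids {5, 7} → COUNT(t.id)=2
  3: ids {1, 6, 8, 9, 10, 11} → COUNT(t.id)=6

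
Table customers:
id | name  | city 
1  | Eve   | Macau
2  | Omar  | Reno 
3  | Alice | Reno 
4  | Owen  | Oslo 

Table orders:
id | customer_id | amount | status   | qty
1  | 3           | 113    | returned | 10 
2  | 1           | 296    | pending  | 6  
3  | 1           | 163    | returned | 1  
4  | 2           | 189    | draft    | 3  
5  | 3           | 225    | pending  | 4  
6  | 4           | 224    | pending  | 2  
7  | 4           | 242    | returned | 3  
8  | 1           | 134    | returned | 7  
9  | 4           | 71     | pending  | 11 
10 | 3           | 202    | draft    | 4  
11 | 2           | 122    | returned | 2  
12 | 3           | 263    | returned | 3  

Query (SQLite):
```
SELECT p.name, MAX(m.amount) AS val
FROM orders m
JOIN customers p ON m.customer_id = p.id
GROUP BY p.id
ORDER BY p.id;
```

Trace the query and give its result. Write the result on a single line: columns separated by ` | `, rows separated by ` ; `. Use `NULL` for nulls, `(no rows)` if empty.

Join each orders row to its customers via customer_id.
Group joined rows by customers.id; compute MAX(m.amount) per group.
  1: ids {2, 3, 8} → MAX(m.amount)=296
  2: ids {4, 11} → MAX(m.amount)=189
  3: ids {1, 5, 10, 12} → MAX(m.amount)=263
  4: ids {6, 7, 9} → MAX(m.amount)=242

Eve | 296 ; Omar | 189 ; Alice | 263 ; Owen | 242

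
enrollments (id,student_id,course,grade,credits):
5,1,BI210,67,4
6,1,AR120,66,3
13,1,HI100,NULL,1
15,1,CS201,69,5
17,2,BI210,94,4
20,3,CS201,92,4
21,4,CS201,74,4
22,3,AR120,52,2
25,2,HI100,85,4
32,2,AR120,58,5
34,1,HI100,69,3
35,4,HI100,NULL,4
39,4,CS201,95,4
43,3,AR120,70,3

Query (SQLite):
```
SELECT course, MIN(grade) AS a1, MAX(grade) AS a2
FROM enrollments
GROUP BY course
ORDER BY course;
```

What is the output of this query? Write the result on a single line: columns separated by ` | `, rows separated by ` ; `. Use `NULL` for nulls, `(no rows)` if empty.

AR120 | 52 | 70 ; BI210 | 67 | 94 ; CS201 | 69 | 95 ; HI100 | 69 | 85

Group enrollments by course.
Per group compute: MIN(grade), MAX(grade).
  AR120: ids {6, 22, 32, 43} → MIN(grade)=52, MAX(grade)=70
  BI210: ids {5, 17} → MIN(grade)=67, MAX(grade)=94
  CS201: ids {15, 20, 21, 39} → MIN(grade)=69, MAX(grade)=95
  HI100: ids {13, 25, 34, 35} → MIN(grade)=69, MAX(grade)=85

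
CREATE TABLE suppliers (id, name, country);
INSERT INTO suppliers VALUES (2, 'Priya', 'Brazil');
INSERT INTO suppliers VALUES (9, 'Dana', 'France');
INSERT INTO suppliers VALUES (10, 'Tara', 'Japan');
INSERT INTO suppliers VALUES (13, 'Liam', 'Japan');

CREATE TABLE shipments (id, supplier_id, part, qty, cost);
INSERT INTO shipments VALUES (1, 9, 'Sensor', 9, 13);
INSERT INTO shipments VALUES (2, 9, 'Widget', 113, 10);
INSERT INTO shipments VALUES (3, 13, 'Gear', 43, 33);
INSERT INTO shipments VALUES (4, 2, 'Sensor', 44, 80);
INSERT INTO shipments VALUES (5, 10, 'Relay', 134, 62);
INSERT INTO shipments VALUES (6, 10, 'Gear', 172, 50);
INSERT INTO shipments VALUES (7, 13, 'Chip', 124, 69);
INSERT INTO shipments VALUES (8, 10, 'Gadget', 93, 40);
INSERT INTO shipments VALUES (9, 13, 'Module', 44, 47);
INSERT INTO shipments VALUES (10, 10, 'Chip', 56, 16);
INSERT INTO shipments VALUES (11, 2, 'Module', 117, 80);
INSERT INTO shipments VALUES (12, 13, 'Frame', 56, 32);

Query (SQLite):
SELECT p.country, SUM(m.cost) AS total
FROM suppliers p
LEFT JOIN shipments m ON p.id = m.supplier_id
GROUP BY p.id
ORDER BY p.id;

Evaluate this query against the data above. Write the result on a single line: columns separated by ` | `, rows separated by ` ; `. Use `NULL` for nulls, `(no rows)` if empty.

Brazil | 160 ; France | 23 ; Japan | 168 ; Japan | 181

LEFT JOIN keeps every suppliers row; unmatched ones get NULL for shipments columns.
Group by suppliers.id and compute SUM(m.cost). SUM over an all-NULL group is NULL.
  2: ids {4, 11} → SUM(m.cost)=160
  9: ids {1, 2} → SUM(m.cost)=23
  10: ids {5, 6, 8, 10} → SUM(m.cost)=168
  13: ids {3, 7, 9, 12} → SUM(m.cost)=181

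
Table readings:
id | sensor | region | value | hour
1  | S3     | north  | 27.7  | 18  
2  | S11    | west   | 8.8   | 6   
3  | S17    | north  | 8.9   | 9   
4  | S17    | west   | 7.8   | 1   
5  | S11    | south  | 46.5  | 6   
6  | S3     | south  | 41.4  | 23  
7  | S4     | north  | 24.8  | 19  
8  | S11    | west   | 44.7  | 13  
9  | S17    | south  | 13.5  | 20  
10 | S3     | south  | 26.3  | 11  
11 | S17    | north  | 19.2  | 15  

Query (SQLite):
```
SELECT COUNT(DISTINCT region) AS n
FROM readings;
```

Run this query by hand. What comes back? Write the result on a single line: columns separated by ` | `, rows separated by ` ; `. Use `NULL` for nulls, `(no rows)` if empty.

Count distinct non-NULL region values.

3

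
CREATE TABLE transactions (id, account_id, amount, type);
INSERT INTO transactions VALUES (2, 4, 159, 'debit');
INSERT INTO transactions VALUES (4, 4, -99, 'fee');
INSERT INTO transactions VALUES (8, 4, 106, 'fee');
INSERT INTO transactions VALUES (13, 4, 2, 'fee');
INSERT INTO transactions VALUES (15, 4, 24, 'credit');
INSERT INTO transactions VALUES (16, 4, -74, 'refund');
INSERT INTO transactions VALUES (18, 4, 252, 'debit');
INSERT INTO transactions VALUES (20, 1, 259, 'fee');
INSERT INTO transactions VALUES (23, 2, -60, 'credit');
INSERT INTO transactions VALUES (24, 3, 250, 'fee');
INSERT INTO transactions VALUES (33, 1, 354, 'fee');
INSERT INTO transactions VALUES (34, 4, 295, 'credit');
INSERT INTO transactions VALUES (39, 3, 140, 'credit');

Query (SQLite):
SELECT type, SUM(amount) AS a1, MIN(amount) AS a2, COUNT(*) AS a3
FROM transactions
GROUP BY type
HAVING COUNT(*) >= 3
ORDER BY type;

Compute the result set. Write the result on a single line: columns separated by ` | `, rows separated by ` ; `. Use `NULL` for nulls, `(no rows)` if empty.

credit | 399 | -60 | 4 ; fee | 872 | -99 | 6

Group transactions by type.
Per group compute: SUM(amount), MIN(amount), COUNT(*).
HAVING: drop groups with fewer than 3 rows.
  credit: ids {15, 23, 34, 39} → SUM(amount)=399, MIN(amount)=-60, COUNT(*)=4
  debit: ids {2, 18} → SUM(amount)=411, MIN(amount)=159, COUNT(*)=2
  fee: ids {4, 8, 13, 20, 24, 33} → SUM(amount)=872, MIN(amount)=-99, COUNT(*)=6
  refund: ids {16} → SUM(amount)=-74, MIN(amount)=-74, COUNT(*)=1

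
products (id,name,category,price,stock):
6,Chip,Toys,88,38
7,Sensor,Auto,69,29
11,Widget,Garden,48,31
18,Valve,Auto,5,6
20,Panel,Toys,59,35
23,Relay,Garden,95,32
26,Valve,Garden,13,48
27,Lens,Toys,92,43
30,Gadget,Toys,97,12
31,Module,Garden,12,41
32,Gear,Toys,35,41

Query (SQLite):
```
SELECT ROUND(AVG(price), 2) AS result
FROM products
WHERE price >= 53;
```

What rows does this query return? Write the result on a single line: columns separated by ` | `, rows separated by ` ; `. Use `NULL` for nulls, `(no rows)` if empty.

Rows where price >= 53 → price values: [88, 69, 59, 95, 92, 97].
AVG = 500 / 6 (rounded to 2 dp).

83.33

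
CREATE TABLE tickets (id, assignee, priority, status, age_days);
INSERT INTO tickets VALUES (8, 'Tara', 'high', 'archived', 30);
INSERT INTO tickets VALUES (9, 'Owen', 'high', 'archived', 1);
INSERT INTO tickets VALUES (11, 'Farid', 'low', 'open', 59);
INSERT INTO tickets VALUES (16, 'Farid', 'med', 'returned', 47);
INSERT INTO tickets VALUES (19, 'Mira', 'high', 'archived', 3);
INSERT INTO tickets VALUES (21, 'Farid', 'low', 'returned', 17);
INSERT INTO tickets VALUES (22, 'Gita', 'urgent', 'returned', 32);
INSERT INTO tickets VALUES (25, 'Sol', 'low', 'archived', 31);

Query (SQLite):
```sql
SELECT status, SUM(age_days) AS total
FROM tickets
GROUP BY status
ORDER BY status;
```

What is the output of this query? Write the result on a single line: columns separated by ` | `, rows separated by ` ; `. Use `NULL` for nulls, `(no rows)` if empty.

Partition tickets by status; compute SUM(age_days) within each group.
  archived: ids {8, 9, 19, 25} → SUM(age_days)=65
  open: ids {11} → SUM(age_days)=59
  returned: ids {16, 21, 22} → SUM(age_days)=96

archived | 65 ; open | 59 ; returned | 96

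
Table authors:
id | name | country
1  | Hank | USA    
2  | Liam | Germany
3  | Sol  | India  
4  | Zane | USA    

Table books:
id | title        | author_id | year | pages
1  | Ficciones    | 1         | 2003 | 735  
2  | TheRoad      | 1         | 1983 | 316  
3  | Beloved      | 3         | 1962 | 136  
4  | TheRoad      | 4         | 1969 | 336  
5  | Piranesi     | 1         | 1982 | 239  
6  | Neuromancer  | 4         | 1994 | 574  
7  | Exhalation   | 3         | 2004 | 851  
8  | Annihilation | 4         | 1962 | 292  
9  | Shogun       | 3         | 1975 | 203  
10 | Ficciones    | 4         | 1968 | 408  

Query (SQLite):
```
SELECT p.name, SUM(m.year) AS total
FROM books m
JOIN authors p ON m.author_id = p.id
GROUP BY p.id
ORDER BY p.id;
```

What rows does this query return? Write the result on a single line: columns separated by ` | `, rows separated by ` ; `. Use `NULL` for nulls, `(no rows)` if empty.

Join each books row to its authors via author_id.
Group joined rows by authors.id; compute SUM(m.year) per group.
  1: ids {1, 2, 5} → SUM(m.year)=5968
  3: ids {3, 7, 9} → SUM(m.year)=5941
  4: ids {4, 6, 8, 10} → SUM(m.year)=7893

Hank | 5968 ; Sol | 5941 ; Zane | 7893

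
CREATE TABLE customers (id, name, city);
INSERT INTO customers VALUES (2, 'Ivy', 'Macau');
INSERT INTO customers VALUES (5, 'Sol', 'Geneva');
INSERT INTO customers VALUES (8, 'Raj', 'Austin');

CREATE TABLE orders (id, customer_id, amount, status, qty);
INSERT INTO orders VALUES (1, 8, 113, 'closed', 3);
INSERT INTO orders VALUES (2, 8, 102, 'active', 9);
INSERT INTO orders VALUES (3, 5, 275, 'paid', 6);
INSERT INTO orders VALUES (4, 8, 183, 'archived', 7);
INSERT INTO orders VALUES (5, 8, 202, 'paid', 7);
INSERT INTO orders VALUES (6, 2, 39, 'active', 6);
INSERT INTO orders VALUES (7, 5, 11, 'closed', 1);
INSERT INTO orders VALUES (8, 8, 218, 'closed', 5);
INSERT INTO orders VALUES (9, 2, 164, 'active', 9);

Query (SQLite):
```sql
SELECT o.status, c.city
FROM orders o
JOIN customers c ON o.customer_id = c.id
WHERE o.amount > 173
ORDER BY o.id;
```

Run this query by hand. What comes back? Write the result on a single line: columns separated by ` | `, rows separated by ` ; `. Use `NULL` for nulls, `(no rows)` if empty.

paid | Geneva ; archived | Austin ; paid | Austin ; closed | Austin

Each orders row matches the customers row where customer_id = customers.id.
Then keep rows with o.amount > 173.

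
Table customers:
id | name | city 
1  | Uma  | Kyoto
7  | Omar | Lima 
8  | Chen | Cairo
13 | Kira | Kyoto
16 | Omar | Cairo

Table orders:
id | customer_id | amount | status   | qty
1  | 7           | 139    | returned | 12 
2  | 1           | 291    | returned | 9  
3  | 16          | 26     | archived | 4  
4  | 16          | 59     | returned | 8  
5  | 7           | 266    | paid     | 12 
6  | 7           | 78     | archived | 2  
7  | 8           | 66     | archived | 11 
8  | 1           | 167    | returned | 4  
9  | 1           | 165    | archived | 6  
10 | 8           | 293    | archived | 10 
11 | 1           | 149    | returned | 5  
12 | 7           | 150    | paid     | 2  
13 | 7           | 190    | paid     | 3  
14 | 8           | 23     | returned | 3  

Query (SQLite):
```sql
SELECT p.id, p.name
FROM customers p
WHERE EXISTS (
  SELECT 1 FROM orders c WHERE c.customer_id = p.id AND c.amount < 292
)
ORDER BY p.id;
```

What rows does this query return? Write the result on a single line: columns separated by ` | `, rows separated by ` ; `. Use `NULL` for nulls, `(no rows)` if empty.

1 | Uma ; 7 | Omar ; 8 | Chen ; 16 | Omar

For each customers row, check whether any orders with matching customer_id has amount < 292.
Keep rows where that is true.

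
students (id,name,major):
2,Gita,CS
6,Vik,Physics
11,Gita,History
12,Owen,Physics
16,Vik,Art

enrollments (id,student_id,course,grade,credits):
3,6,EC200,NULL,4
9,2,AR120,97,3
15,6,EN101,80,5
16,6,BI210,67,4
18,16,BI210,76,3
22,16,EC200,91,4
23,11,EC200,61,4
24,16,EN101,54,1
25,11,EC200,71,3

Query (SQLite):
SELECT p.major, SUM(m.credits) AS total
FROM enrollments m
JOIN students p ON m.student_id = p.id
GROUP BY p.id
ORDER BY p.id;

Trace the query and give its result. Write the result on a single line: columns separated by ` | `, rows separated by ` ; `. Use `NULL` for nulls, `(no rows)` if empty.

CS | 3 ; Physics | 13 ; History | 7 ; Art | 8

Join each enrollments row to its students via student_id.
Group joined rows by students.id; compute SUM(m.credits) per group.
  2: ids {9} → SUM(m.credits)=3
  6: ids {3, 15, 16} → SUM(m.credits)=13
  11: ids {23, 25} → SUM(m.credits)=7
  16: ids {18, 22, 24} → SUM(m.credits)=8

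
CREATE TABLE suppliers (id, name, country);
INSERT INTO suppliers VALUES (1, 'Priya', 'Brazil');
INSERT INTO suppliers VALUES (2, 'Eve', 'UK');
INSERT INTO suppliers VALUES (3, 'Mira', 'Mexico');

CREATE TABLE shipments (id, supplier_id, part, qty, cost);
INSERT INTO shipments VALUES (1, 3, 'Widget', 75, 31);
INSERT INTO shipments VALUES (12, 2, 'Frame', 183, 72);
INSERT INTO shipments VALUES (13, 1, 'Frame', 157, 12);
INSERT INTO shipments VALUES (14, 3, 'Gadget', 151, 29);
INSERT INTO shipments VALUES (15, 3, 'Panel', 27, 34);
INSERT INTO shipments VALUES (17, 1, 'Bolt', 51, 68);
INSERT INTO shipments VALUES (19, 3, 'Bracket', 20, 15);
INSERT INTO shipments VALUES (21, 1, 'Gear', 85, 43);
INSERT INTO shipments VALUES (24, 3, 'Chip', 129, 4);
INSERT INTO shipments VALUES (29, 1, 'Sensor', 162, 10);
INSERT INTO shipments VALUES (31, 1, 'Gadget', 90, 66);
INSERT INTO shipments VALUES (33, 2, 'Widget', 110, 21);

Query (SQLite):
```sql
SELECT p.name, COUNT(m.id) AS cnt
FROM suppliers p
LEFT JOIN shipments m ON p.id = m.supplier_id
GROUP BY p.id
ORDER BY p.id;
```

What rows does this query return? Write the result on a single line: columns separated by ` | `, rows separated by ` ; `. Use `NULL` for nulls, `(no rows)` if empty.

Priya | 5 ; Eve | 2 ; Mira | 5

LEFT JOIN keeps every suppliers row; unmatched ones get NULL for shipments columns.
Group by suppliers.id and compute COUNT(m.id). COUNT(col) of an all-NULL group is 0.
  1: ids {13, 17, 21, 29, 31} → COUNT(m.id)=5
  2: ids {12, 33} → COUNT(m.id)=2
  3: ids {1, 14, 15, 19, 24} → COUNT(m.id)=5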